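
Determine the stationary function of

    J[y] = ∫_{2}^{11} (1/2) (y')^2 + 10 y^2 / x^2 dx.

The Lagrangian is L = (1/2) (y')^2 + 10 y^2 / x^2.
Compute ∂L/∂y = 20y/x^2, ∂L/∂y' = y'.
The Euler-Lagrange equation d/dx(∂L/∂y') − ∂L/∂y = 0 reduces to
    y'' − 20/x^2 · y = 0  (x > 0).
Its general solution is
    y(x) = A x^5 + B x^(-4),
with A, B fixed by the endpoint conditions.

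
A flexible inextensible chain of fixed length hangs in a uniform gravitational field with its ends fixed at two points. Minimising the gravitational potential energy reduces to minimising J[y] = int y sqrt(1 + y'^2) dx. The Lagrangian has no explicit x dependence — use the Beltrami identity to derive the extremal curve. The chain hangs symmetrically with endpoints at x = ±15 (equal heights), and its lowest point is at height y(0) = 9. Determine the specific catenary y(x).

The Lagrangian L(y, y') = y sqrt(1 + y'^2) has no explicit x dependence, so the Beltrami identity applies:
    L − y' ∂L/∂y' = C.
Compute ∂L/∂y' = y · y' / sqrt(1 + y'^2). Then
    L − y' ∂L/∂y'
    = y sqrt(1 + y'^2) − y · y'^2 / sqrt(1 + y'^2)
    = y (1 + y'^2 − y'^2) / sqrt(1 + y'^2)
    = y / sqrt(1 + y'^2) = C.
Squaring gives y^2 = C^2 (1 + y'^2), i.e.
    y'^2 = y^2 / C^2 − 1.
Separating variables,
    dy / sqrt(y^2 − C^2) = dx / C,
and integrating gives arccosh(y / C) = (x − a)/C, so
    y(x) = C cosh((x − a)/C),
the catenary. The constants C and a are fixed by the two endpoint conditions (and, for the hanging-chain problem, the length constraint selects C).
Now fit the given data. The endpoints x = ±15 are symmetric at equal height, so the catenary is even about its minimum: a = 0 and y(x) = C cosh(x/C). The lowest point is y(0) = C cosh(0) = C, and we are told y(0) = 9, so C = 9. Therefore
    y(x) = 9 cosh(x/9),
and at the endpoints
    y(±15) = 9 cosh(15/9).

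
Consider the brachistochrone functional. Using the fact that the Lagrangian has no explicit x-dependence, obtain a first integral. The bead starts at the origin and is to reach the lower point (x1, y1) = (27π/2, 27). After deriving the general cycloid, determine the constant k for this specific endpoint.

The Lagrangian L = sqrt((1 + y'^2) / y) has no explicit x dependence, so the Beltrami identity applies:
    L − y' ∂L/∂y' = C.
Compute ∂L/∂y' = y' / sqrt(y (1 + y'^2)).
Substitute:
    sqrt((1 + y'^2)/y) − y'·y' / sqrt(y (1 + y'^2))
    = (1 + y'^2) / sqrt(y (1 + y'^2)) − y'^2 / sqrt(y (1 + y'^2))
    = 1 / sqrt(y (1 + y'^2)) = C.
Squaring and rearranging gives the first integral
    y (1 + y'^2) = 1/C^2 =: k   (constant).
Solving this first-order ODE by the substitution
    y = (k/2)(1 − cos θ)
yields the cycloid parameterisation
    x(θ) = (k/2)(θ − sin θ),   y(θ) = (k/2)(1 − cos θ).
The constant k is fixed by the endpoint condition.
Now fit the given lower endpoint (x1, y1) = (27π/2, 27). At the bottom of the first arch (θ = π), the parametric equations give
    y(π) = (k/2)(1 − cos π) = k,
    x(π) = (k/2)(π − sin π) = kπ/2.
Matching y(π) = 27 gives k = 27, consistent with x(π) = 27π/2. Therefore the specific cycloid is
    x(θ) = (27/2)(θ − sin θ),   y(θ) = (27/2)(1 − cos θ).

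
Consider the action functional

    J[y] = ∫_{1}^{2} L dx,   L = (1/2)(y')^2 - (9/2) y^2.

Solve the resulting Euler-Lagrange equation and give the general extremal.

The Lagrangian is L = (1/2)(y')^2 - (9/2) y^2.
∂L/∂y = -9y.
∂L/∂y' = y'.
The Euler-Lagrange equation d/dx(∂L/∂y') − ∂L/∂y = 0 becomes:
    y'' + 9 y = 0
General solution: y(x) = A sin(3x) + B cos(3x), where A and B are arbitrary constants fixed by the endpoint conditions.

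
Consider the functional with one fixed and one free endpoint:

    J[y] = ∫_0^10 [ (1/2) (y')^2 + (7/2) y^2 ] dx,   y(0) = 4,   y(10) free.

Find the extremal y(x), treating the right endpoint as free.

The Lagrangian L = (1/2) (y')^2 + (7/2) y^2 gives
    ∂L/∂y = 7 y,   ∂L/∂y' = y'.
Euler-Lagrange: y'' − 7 y = 0.
With k = sqrt(7), the general solution is
    y(x) = A cosh(sqrt(7) x) + B sinh(sqrt(7) x).
Fixed left endpoint y(0) = 4 ⇒ A = 4.
The right endpoint x = 10 is free, so the natural (transversality) condition is ∂L/∂y' |_{x=10} = 0, i.e. y'(10) = 0.
Compute y'(x) = A k sinh(k x) + B k cosh(k x), so
    y'(10) = A k sinh(k·10) + B k cosh(k·10) = 0
    ⇒ B = −A tanh(k·10) = − 4 tanh(sqrt(7)·10).
Therefore the extremal is
    y(x) = 4 cosh(sqrt(7) x) − 4 tanh(sqrt(7)·10) sinh(sqrt(7) x).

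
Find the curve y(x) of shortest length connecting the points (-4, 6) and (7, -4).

Arc-length functional: J[y] = ∫ sqrt(1 + (y')^2) dx.
Lagrangian L = sqrt(1 + (y')^2) has no explicit y dependence, so ∂L/∂y = 0 and the Euler-Lagrange equation gives
    d/dx( y' / sqrt(1 + (y')^2) ) = 0  ⇒  y' / sqrt(1 + (y')^2) = const.
Hence y' is constant, so y(x) is affine.
Fitting the endpoints (-4, 6) and (7, -4):
    slope m = ((-4) − 6) / (7 − (-4)) = -10/11,
    intercept c = 6 − m·(-4) = 26/11.
Extremal: y(x) = (-10/11) x + 26/11.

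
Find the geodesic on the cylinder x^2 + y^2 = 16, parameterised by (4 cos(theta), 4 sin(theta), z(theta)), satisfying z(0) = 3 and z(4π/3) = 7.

Parameterise the cylinder of radius R = 4 as
    r(θ) = (4 cos θ, 4 sin θ, z(θ)).
The arc-length element is
    ds = sqrt(16 + (dz/dθ)^2) dθ,
so the Lagrangian is L = sqrt(16 + z'^2).
L depends on z' only, not on z or θ, so ∂L/∂z = 0 and
    ∂L/∂z' = z' / sqrt(16 + z'^2).
The Euler-Lagrange equation gives
    d/dθ( z' / sqrt(16 + z'^2) ) = 0,
so z' is constant. Integrating once:
    z(θ) = a θ + b,
a helix on the cylinder (a straight line when the cylinder is unrolled). The constants a, b are determined by the endpoint conditions.
With endpoint conditions z(0) = 3 and z(4π/3) = 7: from z(0) = b we get b = 3, and a·4π/3 + 3 = 7 gives a = 3/π, so
    z(θ) = (3/π) θ + 3.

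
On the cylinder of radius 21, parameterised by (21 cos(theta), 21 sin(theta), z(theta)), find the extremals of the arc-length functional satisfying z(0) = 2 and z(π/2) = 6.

Parameterise the cylinder of radius R = 21 as
    r(θ) = (21 cos θ, 21 sin θ, z(θ)).
The arc-length element is
    ds = sqrt(441 + (dz/dθ)^2) dθ,
so the Lagrangian is L = sqrt(441 + z'^2).
L depends on z' only, not on z or θ, so ∂L/∂z = 0 and
    ∂L/∂z' = z' / sqrt(441 + z'^2).
The Euler-Lagrange equation gives
    d/dθ( z' / sqrt(441 + z'^2) ) = 0,
so z' is constant. Integrating once:
    z(θ) = a θ + b,
a helix on the cylinder (a straight line when the cylinder is unrolled). The constants a, b are determined by the endpoint conditions.
With endpoint conditions z(0) = 2 and z(π/2) = 6: from z(0) = b we get b = 2, and a·π/2 + 2 = 6 gives a = 8/π, so
    z(θ) = (8/π) θ + 2.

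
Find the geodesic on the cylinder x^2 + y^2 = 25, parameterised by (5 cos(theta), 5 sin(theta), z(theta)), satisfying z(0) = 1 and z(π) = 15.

Parameterise the cylinder of radius R = 5 as
    r(θ) = (5 cos θ, 5 sin θ, z(θ)).
The arc-length element is
    ds = sqrt(25 + (dz/dθ)^2) dθ,
so the Lagrangian is L = sqrt(25 + z'^2).
L depends on z' only, not on z or θ, so ∂L/∂z = 0 and
    ∂L/∂z' = z' / sqrt(25 + z'^2).
The Euler-Lagrange equation gives
    d/dθ( z' / sqrt(25 + z'^2) ) = 0,
so z' is constant. Integrating once:
    z(θ) = a θ + b,
a helix on the cylinder (a straight line when the cylinder is unrolled). The constants a, b are determined by the endpoint conditions.
With endpoint conditions z(0) = 1 and z(π) = 15: from z(0) = b we get b = 1, and a·π + 1 = 15 gives a = 14/π, so
    z(θ) = (14/π) θ + 1.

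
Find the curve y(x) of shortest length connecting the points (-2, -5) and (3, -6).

Arc-length functional: J[y] = ∫ sqrt(1 + (y')^2) dx.
Lagrangian L = sqrt(1 + (y')^2) has no explicit y dependence, so ∂L/∂y = 0 and the Euler-Lagrange equation gives
    d/dx( y' / sqrt(1 + (y')^2) ) = 0  ⇒  y' / sqrt(1 + (y')^2) = const.
Hence y' is constant, so y(x) is affine.
Fitting the endpoints (-2, -5) and (3, -6):
    slope m = ((-6) − (-5)) / (3 − (-2)) = -1/5,
    intercept c = (-5) − m·(-2) = -27/5.
Extremal: y(x) = (-1/5) x - 27/5.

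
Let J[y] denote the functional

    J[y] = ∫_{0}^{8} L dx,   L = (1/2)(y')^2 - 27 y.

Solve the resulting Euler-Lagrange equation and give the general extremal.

The Lagrangian is L = (1/2)(y')^2 - 27 y.
∂L/∂y = -27.
∂L/∂y' = y'.
The Euler-Lagrange equation d/dx(∂L/∂y') − ∂L/∂y = 0 becomes:
    y'' + 27 = 0
General solution: y(x) = -(27/2) x^2 + A x + B, where A and B are arbitrary constants fixed by the endpoint conditions.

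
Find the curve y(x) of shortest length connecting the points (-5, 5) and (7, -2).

Arc-length functional: J[y] = ∫ sqrt(1 + (y')^2) dx.
Lagrangian L = sqrt(1 + (y')^2) has no explicit y dependence, so ∂L/∂y = 0 and the Euler-Lagrange equation gives
    d/dx( y' / sqrt(1 + (y')^2) ) = 0  ⇒  y' / sqrt(1 + (y')^2) = const.
Hence y' is constant, so y(x) is affine.
Fitting the endpoints (-5, 5) and (7, -2):
    slope m = ((-2) − 5) / (7 − (-5)) = -7/12,
    intercept c = 5 − m·(-5) = 25/12.
Extremal: y(x) = (-7/12) x + 25/12.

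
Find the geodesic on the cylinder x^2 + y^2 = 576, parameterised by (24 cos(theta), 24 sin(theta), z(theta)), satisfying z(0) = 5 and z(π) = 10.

Parameterise the cylinder of radius R = 24 as
    r(θ) = (24 cos θ, 24 sin θ, z(θ)).
The arc-length element is
    ds = sqrt(576 + (dz/dθ)^2) dθ,
so the Lagrangian is L = sqrt(576 + z'^2).
L depends on z' only, not on z or θ, so ∂L/∂z = 0 and
    ∂L/∂z' = z' / sqrt(576 + z'^2).
The Euler-Lagrange equation gives
    d/dθ( z' / sqrt(576 + z'^2) ) = 0,
so z' is constant. Integrating once:
    z(θ) = a θ + b,
a helix on the cylinder (a straight line when the cylinder is unrolled). The constants a, b are determined by the endpoint conditions.
With endpoint conditions z(0) = 5 and z(π) = 10: from z(0) = b we get b = 5, and a·π + 5 = 10 gives a = 5/π, so
    z(θ) = (5/π) θ + 5.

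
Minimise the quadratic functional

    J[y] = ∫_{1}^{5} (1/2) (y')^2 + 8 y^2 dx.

The Lagrangian is L = (1/2) (y')^2 + 8 y^2.
Compute ∂L/∂y = 16y, ∂L/∂y' = y'.
The Euler-Lagrange equation d/dx(∂L/∂y') − ∂L/∂y = 0 reduces to
    y'' − 16 y = 0.
Its general solution is
    y(x) = A e^(4x) + B e^(−4x),
with A, B fixed by the endpoint conditions.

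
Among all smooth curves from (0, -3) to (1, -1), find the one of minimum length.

Arc-length functional: J[y] = ∫ sqrt(1 + (y')^2) dx.
Lagrangian L = sqrt(1 + (y')^2) has no explicit y dependence, so ∂L/∂y = 0 and the Euler-Lagrange equation gives
    d/dx( y' / sqrt(1 + (y')^2) ) = 0  ⇒  y' / sqrt(1 + (y')^2) = const.
Hence y' is constant, so y(x) is affine.
Fitting the endpoints (0, -3) and (1, -1):
    slope m = ((-1) − (-3)) / (1 − 0) = 2,
    intercept c = (-3) − m·0 = -3.
Extremal: y(x) = 2 x - 3.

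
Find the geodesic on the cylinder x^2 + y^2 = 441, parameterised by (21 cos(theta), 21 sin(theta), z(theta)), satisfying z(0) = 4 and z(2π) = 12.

Parameterise the cylinder of radius R = 21 as
    r(θ) = (21 cos θ, 21 sin θ, z(θ)).
The arc-length element is
    ds = sqrt(441 + (dz/dθ)^2) dθ,
so the Lagrangian is L = sqrt(441 + z'^2).
L depends on z' only, not on z or θ, so ∂L/∂z = 0 and
    ∂L/∂z' = z' / sqrt(441 + z'^2).
The Euler-Lagrange equation gives
    d/dθ( z' / sqrt(441 + z'^2) ) = 0,
so z' is constant. Integrating once:
    z(θ) = a θ + b,
a helix on the cylinder (a straight line when the cylinder is unrolled). The constants a, b are determined by the endpoint conditions.
With endpoint conditions z(0) = 4 and z(2π) = 12: from z(0) = b we get b = 4, and a·2π + 4 = 12 gives a = 4/π, so
    z(θ) = (4/π) θ + 4.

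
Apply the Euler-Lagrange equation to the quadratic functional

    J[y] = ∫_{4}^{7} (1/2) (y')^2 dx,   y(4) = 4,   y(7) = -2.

The Lagrangian is L = (1/2) (y')^2.
Compute ∂L/∂y = 0, ∂L/∂y' = y'.
The Euler-Lagrange equation d/dx(∂L/∂y') − ∂L/∂y = 0 reduces to
    y'' = 0.
Its general solution is
    y(x) = A x + B,
with A, B fixed by the endpoint conditions.
Applying the endpoint conditions y(4) = 4 and y(7) = -2: solve A·4 + B = 4 and A·7 + B = -2. Subtracting gives A(7 − 4) = -2 − 4, so A = -2, and B = 4 − A·4 = 12. Therefore
    y(x) = -2 x + 12.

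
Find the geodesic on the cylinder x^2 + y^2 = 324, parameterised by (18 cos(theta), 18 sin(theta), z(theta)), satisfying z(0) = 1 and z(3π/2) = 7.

Parameterise the cylinder of radius R = 18 as
    r(θ) = (18 cos θ, 18 sin θ, z(θ)).
The arc-length element is
    ds = sqrt(324 + (dz/dθ)^2) dθ,
so the Lagrangian is L = sqrt(324 + z'^2).
L depends on z' only, not on z or θ, so ∂L/∂z = 0 and
    ∂L/∂z' = z' / sqrt(324 + z'^2).
The Euler-Lagrange equation gives
    d/dθ( z' / sqrt(324 + z'^2) ) = 0,
so z' is constant. Integrating once:
    z(θ) = a θ + b,
a helix on the cylinder (a straight line when the cylinder is unrolled). The constants a, b are determined by the endpoint conditions.
With endpoint conditions z(0) = 1 and z(3π/2) = 7: from z(0) = b we get b = 1, and a·3π/2 + 1 = 7 gives a = 4/π, so
    z(θ) = (4/π) θ + 1.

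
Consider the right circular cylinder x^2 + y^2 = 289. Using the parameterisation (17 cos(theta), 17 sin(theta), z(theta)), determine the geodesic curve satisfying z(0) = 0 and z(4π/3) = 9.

Parameterise the cylinder of radius R = 17 as
    r(θ) = (17 cos θ, 17 sin θ, z(θ)).
The arc-length element is
    ds = sqrt(289 + (dz/dθ)^2) dθ,
so the Lagrangian is L = sqrt(289 + z'^2).
L depends on z' only, not on z or θ, so ∂L/∂z = 0 and
    ∂L/∂z' = z' / sqrt(289 + z'^2).
The Euler-Lagrange equation gives
    d/dθ( z' / sqrt(289 + z'^2) ) = 0,
so z' is constant. Integrating once:
    z(θ) = a θ + b,
a helix on the cylinder (a straight line when the cylinder is unrolled). The constants a, b are determined by the endpoint conditions.
With endpoint conditions z(0) = 0 and z(4π/3) = 9: from z(0) = b we get b = 0, and a·4π/3 + 0 = 9 gives a = 27/(4π), so
    z(θ) = (27/(4π)) θ.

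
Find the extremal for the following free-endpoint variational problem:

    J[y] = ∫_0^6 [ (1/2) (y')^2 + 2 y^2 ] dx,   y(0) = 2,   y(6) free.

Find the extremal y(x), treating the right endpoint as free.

The Lagrangian L = (1/2) (y')^2 + 2 y^2 gives
    ∂L/∂y = 4 y,   ∂L/∂y' = y'.
Euler-Lagrange: y'' − 4 y = 0.
With k = 2, the general solution is
    y(x) = A cosh(2 x) + B sinh(2 x).
Fixed left endpoint y(0) = 2 ⇒ A = 2.
The right endpoint x = 6 is free, so the natural (transversality) condition is ∂L/∂y' |_{x=6} = 0, i.e. y'(6) = 0.
Compute y'(x) = A k sinh(k x) + B k cosh(k x), so
    y'(6) = A k sinh(k·6) + B k cosh(k·6) = 0
    ⇒ B = −A tanh(k·6) = − 2 tanh(2·6).
Therefore the extremal is
    y(x) = 2 cosh(2 x) − 2 tanh(2·6) sinh(2 x).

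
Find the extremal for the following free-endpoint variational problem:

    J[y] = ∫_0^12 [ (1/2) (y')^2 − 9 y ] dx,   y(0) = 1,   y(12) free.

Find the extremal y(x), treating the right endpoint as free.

The Lagrangian L = (1/2) (y')^2 − 9 y gives
    ∂L/∂y = −9,   ∂L/∂y' = y'.
Euler-Lagrange: d/dx(y') − (−9) = 0, i.e. y'' + 9 = 0, so
    y(x) = −(9/2) x^2 + C1 x + C2.
Fixed left endpoint y(0) = 1 ⇒ C2 = 1.
The right endpoint x = 12 is free, so the natural (transversality) condition is ∂L/∂y' |_{x=12} = 0, i.e. y'(12) = 0.
Compute y'(x) = −9 x + C1, so y'(12) = −108 + C1 = 0 ⇒ C1 = 108.
Therefore the extremal is
    y(x) = −(9/2) x^2 + 108 x + 1.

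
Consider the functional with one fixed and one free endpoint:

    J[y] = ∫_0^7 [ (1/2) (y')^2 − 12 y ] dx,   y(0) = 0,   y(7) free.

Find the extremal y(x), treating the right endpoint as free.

The Lagrangian L = (1/2) (y')^2 − 12 y gives
    ∂L/∂y = −12,   ∂L/∂y' = y'.
Euler-Lagrange: d/dx(y') − (−12) = 0, i.e. y'' + 12 = 0, so
    y(x) = −(12/2) x^2 + C1 x + C2.
Fixed left endpoint y(0) = 0 ⇒ C2 = 0.
The right endpoint x = 7 is free, so the natural (transversality) condition is ∂L/∂y' |_{x=7} = 0, i.e. y'(7) = 0.
Compute y'(x) = −12 x + C1, so y'(7) = −84 + C1 = 0 ⇒ C1 = 84.
Therefore the extremal is
    y(x) = −6 x^2 + 84 x.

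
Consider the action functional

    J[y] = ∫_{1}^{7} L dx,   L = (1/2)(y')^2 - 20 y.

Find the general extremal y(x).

The Lagrangian is L = (1/2)(y')^2 - 20 y.
∂L/∂y = -20.
∂L/∂y' = y'.
The Euler-Lagrange equation d/dx(∂L/∂y') − ∂L/∂y = 0 becomes:
    y'' + 20 = 0
General solution: y(x) = -10 x^2 + A x + B, where A and B are arbitrary constants fixed by the endpoint conditions.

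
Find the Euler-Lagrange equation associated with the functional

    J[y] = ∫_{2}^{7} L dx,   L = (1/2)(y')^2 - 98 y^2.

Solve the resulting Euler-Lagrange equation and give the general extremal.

The Lagrangian is L = (1/2)(y')^2 - 98 y^2.
∂L/∂y = -196y.
∂L/∂y' = y'.
The Euler-Lagrange equation d/dx(∂L/∂y') − ∂L/∂y = 0 becomes:
    y'' + 196 y = 0
General solution: y(x) = A sin(14x) + B cos(14x), where A and B are arbitrary constants fixed by the endpoint conditions.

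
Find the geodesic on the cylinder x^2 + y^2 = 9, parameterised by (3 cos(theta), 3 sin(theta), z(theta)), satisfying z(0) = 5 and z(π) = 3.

Parameterise the cylinder of radius R = 3 as
    r(θ) = (3 cos θ, 3 sin θ, z(θ)).
The arc-length element is
    ds = sqrt(9 + (dz/dθ)^2) dθ,
so the Lagrangian is L = sqrt(9 + z'^2).
L depends on z' only, not on z or θ, so ∂L/∂z = 0 and
    ∂L/∂z' = z' / sqrt(9 + z'^2).
The Euler-Lagrange equation gives
    d/dθ( z' / sqrt(9 + z'^2) ) = 0,
so z' is constant. Integrating once:
    z(θ) = a θ + b,
a helix on the cylinder (a straight line when the cylinder is unrolled). The constants a, b are determined by the endpoint conditions.
With endpoint conditions z(0) = 5 and z(π) = 3: from z(0) = b we get b = 5, and a·π + 5 = 3 gives a = -2/π, so
    z(θ) = (-2/π) θ + 5.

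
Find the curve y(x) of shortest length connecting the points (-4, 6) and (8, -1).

Arc-length functional: J[y] = ∫ sqrt(1 + (y')^2) dx.
Lagrangian L = sqrt(1 + (y')^2) has no explicit y dependence, so ∂L/∂y = 0 and the Euler-Lagrange equation gives
    d/dx( y' / sqrt(1 + (y')^2) ) = 0  ⇒  y' / sqrt(1 + (y')^2) = const.
Hence y' is constant, so y(x) is affine.
Fitting the endpoints (-4, 6) and (8, -1):
    slope m = ((-1) − 6) / (8 − (-4)) = -7/12,
    intercept c = 6 − m·(-4) = 11/3.
Extremal: y(x) = (-7/12) x + 11/3.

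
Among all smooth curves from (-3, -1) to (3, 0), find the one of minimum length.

Arc-length functional: J[y] = ∫ sqrt(1 + (y')^2) dx.
Lagrangian L = sqrt(1 + (y')^2) has no explicit y dependence, so ∂L/∂y = 0 and the Euler-Lagrange equation gives
    d/dx( y' / sqrt(1 + (y')^2) ) = 0  ⇒  y' / sqrt(1 + (y')^2) = const.
Hence y' is constant, so y(x) is affine.
Fitting the endpoints (-3, -1) and (3, 0):
    slope m = (0 − (-1)) / (3 − (-3)) = 1/6,
    intercept c = (-1) − m·(-3) = -1/2.
Extremal: y(x) = (1/6) x - 1/2.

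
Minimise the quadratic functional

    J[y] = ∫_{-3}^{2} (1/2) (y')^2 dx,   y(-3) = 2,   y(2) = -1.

The Lagrangian is L = (1/2) (y')^2.
Compute ∂L/∂y = 0, ∂L/∂y' = y'.
The Euler-Lagrange equation d/dx(∂L/∂y') − ∂L/∂y = 0 reduces to
    y'' = 0.
Its general solution is
    y(x) = A x + B,
with A, B fixed by the endpoint conditions.
Applying the endpoint conditions y(-3) = 2 and y(2) = -1: solve A·-3 + B = 2 and A·2 + B = -1. Subtracting gives A(2 − -3) = -1 − 2, so A = -3/5, and B = 2 − A·-3 = 1/5. Therefore
    y(x) = (-3/5) x + 1/5.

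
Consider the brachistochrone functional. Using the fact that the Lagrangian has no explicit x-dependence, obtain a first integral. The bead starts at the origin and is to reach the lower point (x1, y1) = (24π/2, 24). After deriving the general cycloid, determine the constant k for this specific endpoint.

The Lagrangian L = sqrt((1 + y'^2) / y) has no explicit x dependence, so the Beltrami identity applies:
    L − y' ∂L/∂y' = C.
Compute ∂L/∂y' = y' / sqrt(y (1 + y'^2)).
Substitute:
    sqrt((1 + y'^2)/y) − y'·y' / sqrt(y (1 + y'^2))
    = (1 + y'^2) / sqrt(y (1 + y'^2)) − y'^2 / sqrt(y (1 + y'^2))
    = 1 / sqrt(y (1 + y'^2)) = C.
Squaring and rearranging gives the first integral
    y (1 + y'^2) = 1/C^2 =: k   (constant).
Solving this first-order ODE by the substitution
    y = (k/2)(1 − cos θ)
yields the cycloid parameterisation
    x(θ) = (k/2)(θ − sin θ),   y(θ) = (k/2)(1 − cos θ).
The constant k is fixed by the endpoint condition.
Now fit the given lower endpoint (x1, y1) = (24π/2, 24). At the bottom of the first arch (θ = π), the parametric equations give
    y(π) = (k/2)(1 − cos π) = k,
    x(π) = (k/2)(π − sin π) = kπ/2.
Matching y(π) = 24 gives k = 24, consistent with x(π) = 24π/2. Therefore the specific cycloid is
    x(θ) = (24/2)(θ − sin θ),   y(θ) = (24/2)(1 − cos θ).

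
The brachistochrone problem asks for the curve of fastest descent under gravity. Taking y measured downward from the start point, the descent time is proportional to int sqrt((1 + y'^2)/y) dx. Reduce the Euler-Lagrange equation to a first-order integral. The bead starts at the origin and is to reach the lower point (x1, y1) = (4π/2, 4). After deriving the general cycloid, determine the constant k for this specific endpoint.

The Lagrangian L = sqrt((1 + y'^2) / y) has no explicit x dependence, so the Beltrami identity applies:
    L − y' ∂L/∂y' = C.
Compute ∂L/∂y' = y' / sqrt(y (1 + y'^2)).
Substitute:
    sqrt((1 + y'^2)/y) − y'·y' / sqrt(y (1 + y'^2))
    = (1 + y'^2) / sqrt(y (1 + y'^2)) − y'^2 / sqrt(y (1 + y'^2))
    = 1 / sqrt(y (1 + y'^2)) = C.
Squaring and rearranging gives the first integral
    y (1 + y'^2) = 1/C^2 =: k   (constant).
Solving this first-order ODE by the substitution
    y = (k/2)(1 − cos θ)
yields the cycloid parameterisation
    x(θ) = (k/2)(θ − sin θ),   y(θ) = (k/2)(1 − cos θ).
The constant k is fixed by the endpoint condition.
Now fit the given lower endpoint (x1, y1) = (4π/2, 4). At the bottom of the first arch (θ = π), the parametric equations give
    y(π) = (k/2)(1 − cos π) = k,
    x(π) = (k/2)(π − sin π) = kπ/2.
Matching y(π) = 4 gives k = 4, consistent with x(π) = 4π/2. Therefore the specific cycloid is
    x(θ) = (4/2)(θ − sin θ),   y(θ) = (4/2)(1 − cos θ).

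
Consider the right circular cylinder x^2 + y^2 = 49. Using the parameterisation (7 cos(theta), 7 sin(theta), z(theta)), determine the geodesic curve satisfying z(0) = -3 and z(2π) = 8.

Parameterise the cylinder of radius R = 7 as
    r(θ) = (7 cos θ, 7 sin θ, z(θ)).
The arc-length element is
    ds = sqrt(49 + (dz/dθ)^2) dθ,
so the Lagrangian is L = sqrt(49 + z'^2).
L depends on z' only, not on z or θ, so ∂L/∂z = 0 and
    ∂L/∂z' = z' / sqrt(49 + z'^2).
The Euler-Lagrange equation gives
    d/dθ( z' / sqrt(49 + z'^2) ) = 0,
so z' is constant. Integrating once:
    z(θ) = a θ + b,
a helix on the cylinder (a straight line when the cylinder is unrolled). The constants a, b are determined by the endpoint conditions.
With endpoint conditions z(0) = -3 and z(2π) = 8: from z(0) = b we get b = -3, and a·2π + -3 = 8 gives a = 11/(2π), so
    z(θ) = (11/(2π)) θ − 3.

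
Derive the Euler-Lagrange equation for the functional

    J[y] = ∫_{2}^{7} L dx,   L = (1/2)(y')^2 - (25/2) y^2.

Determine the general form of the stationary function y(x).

The Lagrangian is L = (1/2)(y')^2 - (25/2) y^2.
∂L/∂y = -25y.
∂L/∂y' = y'.
The Euler-Lagrange equation d/dx(∂L/∂y') − ∂L/∂y = 0 becomes:
    y'' + 25 y = 0
General solution: y(x) = A sin(5x) + B cos(5x), where A and B are arbitrary constants fixed by the endpoint conditions.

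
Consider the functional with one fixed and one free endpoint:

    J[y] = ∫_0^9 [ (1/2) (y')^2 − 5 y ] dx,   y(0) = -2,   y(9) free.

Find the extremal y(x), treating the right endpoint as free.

The Lagrangian L = (1/2) (y')^2 − 5 y gives
    ∂L/∂y = −5,   ∂L/∂y' = y'.
Euler-Lagrange: d/dx(y') − (−5) = 0, i.e. y'' + 5 = 0, so
    y(x) = −(5/2) x^2 + C1 x + C2.
Fixed left endpoint y(0) = -2 ⇒ C2 = -2.
The right endpoint x = 9 is free, so the natural (transversality) condition is ∂L/∂y' |_{x=9} = 0, i.e. y'(9) = 0.
Compute y'(x) = −5 x + C1, so y'(9) = −45 + C1 = 0 ⇒ C1 = 45.
Therefore the extremal is
    y(x) = −(5/2) x^2 + 45 x − 2.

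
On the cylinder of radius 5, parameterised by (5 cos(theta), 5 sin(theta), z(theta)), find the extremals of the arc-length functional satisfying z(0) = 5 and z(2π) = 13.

Parameterise the cylinder of radius R = 5 as
    r(θ) = (5 cos θ, 5 sin θ, z(θ)).
The arc-length element is
    ds = sqrt(25 + (dz/dθ)^2) dθ,
so the Lagrangian is L = sqrt(25 + z'^2).
L depends on z' only, not on z or θ, so ∂L/∂z = 0 and
    ∂L/∂z' = z' / sqrt(25 + z'^2).
The Euler-Lagrange equation gives
    d/dθ( z' / sqrt(25 + z'^2) ) = 0,
so z' is constant. Integrating once:
    z(θ) = a θ + b,
a helix on the cylinder (a straight line when the cylinder is unrolled). The constants a, b are determined by the endpoint conditions.
With endpoint conditions z(0) = 5 and z(2π) = 13: from z(0) = b we get b = 5, and a·2π + 5 = 13 gives a = 4/π, so
    z(θ) = (4/π) θ + 5.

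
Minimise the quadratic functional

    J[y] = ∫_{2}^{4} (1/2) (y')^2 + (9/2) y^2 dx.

The Lagrangian is L = (1/2) (y')^2 + (9/2) y^2.
Compute ∂L/∂y = 9y, ∂L/∂y' = y'.
The Euler-Lagrange equation d/dx(∂L/∂y') − ∂L/∂y = 0 reduces to
    y'' − 9 y = 0.
Its general solution is
    y(x) = A e^(3x) + B e^(−3x),
with A, B fixed by the endpoint conditions.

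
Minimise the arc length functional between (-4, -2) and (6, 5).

Arc-length functional: J[y] = ∫ sqrt(1 + (y')^2) dx.
Lagrangian L = sqrt(1 + (y')^2) has no explicit y dependence, so ∂L/∂y = 0 and the Euler-Lagrange equation gives
    d/dx( y' / sqrt(1 + (y')^2) ) = 0  ⇒  y' / sqrt(1 + (y')^2) = const.
Hence y' is constant, so y(x) is affine.
Fitting the endpoints (-4, -2) and (6, 5):
    slope m = (5 − (-2)) / (6 − (-4)) = 7/10,
    intercept c = (-2) − m·(-4) = 4/5.
Extremal: y(x) = (7/10) x + 4/5.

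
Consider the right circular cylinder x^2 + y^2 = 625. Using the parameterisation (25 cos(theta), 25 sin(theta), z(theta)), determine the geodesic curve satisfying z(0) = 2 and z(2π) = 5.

Parameterise the cylinder of radius R = 25 as
    r(θ) = (25 cos θ, 25 sin θ, z(θ)).
The arc-length element is
    ds = sqrt(625 + (dz/dθ)^2) dθ,
so the Lagrangian is L = sqrt(625 + z'^2).
L depends on z' only, not on z or θ, so ∂L/∂z = 0 and
    ∂L/∂z' = z' / sqrt(625 + z'^2).
The Euler-Lagrange equation gives
    d/dθ( z' / sqrt(625 + z'^2) ) = 0,
so z' is constant. Integrating once:
    z(θ) = a θ + b,
a helix on the cylinder (a straight line when the cylinder is unrolled). The constants a, b are determined by the endpoint conditions.
With endpoint conditions z(0) = 2 and z(2π) = 5: from z(0) = b we get b = 2, and a·2π + 2 = 5 gives a = 3/(2π), so
    z(θ) = (3/(2π)) θ + 2.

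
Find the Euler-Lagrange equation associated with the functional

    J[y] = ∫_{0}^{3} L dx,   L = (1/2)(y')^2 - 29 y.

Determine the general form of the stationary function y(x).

The Lagrangian is L = (1/2)(y')^2 - 29 y.
∂L/∂y = -29.
∂L/∂y' = y'.
The Euler-Lagrange equation d/dx(∂L/∂y') − ∂L/∂y = 0 becomes:
    y'' + 29 = 0
General solution: y(x) = -(29/2) x^2 + A x + B, where A and B are arbitrary constants fixed by the endpoint conditions.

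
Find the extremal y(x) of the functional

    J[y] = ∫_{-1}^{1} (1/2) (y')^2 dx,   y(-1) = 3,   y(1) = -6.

The Lagrangian is L = (1/2) (y')^2.
Compute ∂L/∂y = 0, ∂L/∂y' = y'.
The Euler-Lagrange equation d/dx(∂L/∂y') − ∂L/∂y = 0 reduces to
    y'' = 0.
Its general solution is
    y(x) = A x + B,
with A, B fixed by the endpoint conditions.
Applying the endpoint conditions y(-1) = 3 and y(1) = -6: solve A·-1 + B = 3 and A·1 + B = -6. Subtracting gives A(1 − -1) = -6 − 3, so A = -9/2, and B = 3 − A·-1 = -3/2. Therefore
    y(x) = (-9/2) x - 3/2.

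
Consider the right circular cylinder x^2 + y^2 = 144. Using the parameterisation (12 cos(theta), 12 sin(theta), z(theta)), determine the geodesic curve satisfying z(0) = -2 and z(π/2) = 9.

Parameterise the cylinder of radius R = 12 as
    r(θ) = (12 cos θ, 12 sin θ, z(θ)).
The arc-length element is
    ds = sqrt(144 + (dz/dθ)^2) dθ,
so the Lagrangian is L = sqrt(144 + z'^2).
L depends on z' only, not on z or θ, so ∂L/∂z = 0 and
    ∂L/∂z' = z' / sqrt(144 + z'^2).
The Euler-Lagrange equation gives
    d/dθ( z' / sqrt(144 + z'^2) ) = 0,
so z' is constant. Integrating once:
    z(θ) = a θ + b,
a helix on the cylinder (a straight line when the cylinder is unrolled). The constants a, b are determined by the endpoint conditions.
With endpoint conditions z(0) = -2 and z(π/2) = 9: from z(0) = b we get b = -2, and a·π/2 + -2 = 9 gives a = 22/π, so
    z(θ) = (22/π) θ − 2.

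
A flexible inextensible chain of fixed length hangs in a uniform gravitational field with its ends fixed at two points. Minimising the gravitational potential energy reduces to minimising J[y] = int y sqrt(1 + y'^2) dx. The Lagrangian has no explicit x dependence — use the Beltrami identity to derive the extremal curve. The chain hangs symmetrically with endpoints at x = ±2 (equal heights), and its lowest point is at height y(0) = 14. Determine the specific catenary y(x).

The Lagrangian L(y, y') = y sqrt(1 + y'^2) has no explicit x dependence, so the Beltrami identity applies:
    L − y' ∂L/∂y' = C.
Compute ∂L/∂y' = y · y' / sqrt(1 + y'^2). Then
    L − y' ∂L/∂y'
    = y sqrt(1 + y'^2) − y · y'^2 / sqrt(1 + y'^2)
    = y (1 + y'^2 − y'^2) / sqrt(1 + y'^2)
    = y / sqrt(1 + y'^2) = C.
Squaring gives y^2 = C^2 (1 + y'^2), i.e.
    y'^2 = y^2 / C^2 − 1.
Separating variables,
    dy / sqrt(y^2 − C^2) = dx / C,
and integrating gives arccosh(y / C) = (x − a)/C, so
    y(x) = C cosh((x − a)/C),
the catenary. The constants C and a are fixed by the two endpoint conditions (and, for the hanging-chain problem, the length constraint selects C).
Now fit the given data. The endpoints x = ±2 are symmetric at equal height, so the catenary is even about its minimum: a = 0 and y(x) = C cosh(x/C). The lowest point is y(0) = C cosh(0) = C, and we are told y(0) = 14, so C = 14. Therefore
    y(x) = 14 cosh(x/14),
and at the endpoints
    y(±2) = 14 cosh(2/14).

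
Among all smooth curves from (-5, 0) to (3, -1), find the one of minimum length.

Arc-length functional: J[y] = ∫ sqrt(1 + (y')^2) dx.
Lagrangian L = sqrt(1 + (y')^2) has no explicit y dependence, so ∂L/∂y = 0 and the Euler-Lagrange equation gives
    d/dx( y' / sqrt(1 + (y')^2) ) = 0  ⇒  y' / sqrt(1 + (y')^2) = const.
Hence y' is constant, so y(x) is affine.
Fitting the endpoints (-5, 0) and (3, -1):
    slope m = ((-1) − 0) / (3 − (-5)) = -1/8,
    intercept c = 0 − m·(-5) = -5/8.
Extremal: y(x) = (-1/8) x - 5/8.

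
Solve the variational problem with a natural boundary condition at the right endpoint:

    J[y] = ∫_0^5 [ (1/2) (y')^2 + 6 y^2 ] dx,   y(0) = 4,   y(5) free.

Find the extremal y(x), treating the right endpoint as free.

The Lagrangian L = (1/2) (y')^2 + 6 y^2 gives
    ∂L/∂y = 12 y,   ∂L/∂y' = y'.
Euler-Lagrange: y'' − 12 y = 0.
With k = sqrt(12), the general solution is
    y(x) = A cosh(sqrt(12) x) + B sinh(sqrt(12) x).
Fixed left endpoint y(0) = 4 ⇒ A = 4.
The right endpoint x = 5 is free, so the natural (transversality) condition is ∂L/∂y' |_{x=5} = 0, i.e. y'(5) = 0.
Compute y'(x) = A k sinh(k x) + B k cosh(k x), so
    y'(5) = A k sinh(k·5) + B k cosh(k·5) = 0
    ⇒ B = −A tanh(k·5) = − 4 tanh(sqrt(12)·5).
Therefore the extremal is
    y(x) = 4 cosh(sqrt(12) x) − 4 tanh(sqrt(12)·5) sinh(sqrt(12) x).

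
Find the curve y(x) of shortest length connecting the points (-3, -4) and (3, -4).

Arc-length functional: J[y] = ∫ sqrt(1 + (y')^2) dx.
Lagrangian L = sqrt(1 + (y')^2) has no explicit y dependence, so ∂L/∂y = 0 and the Euler-Lagrange equation gives
    d/dx( y' / sqrt(1 + (y')^2) ) = 0  ⇒  y' / sqrt(1 + (y')^2) = const.
Hence y' is constant, so y(x) is affine.
Fitting the endpoints (-3, -4) and (3, -4):
    slope m = ((-4) − (-4)) / (3 − (-3)) = 0,
    intercept c = (-4) − m·(-3) = -4.
Extremal: y(x) = -4.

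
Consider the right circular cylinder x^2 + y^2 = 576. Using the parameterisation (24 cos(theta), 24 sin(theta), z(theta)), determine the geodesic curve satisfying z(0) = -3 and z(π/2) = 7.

Parameterise the cylinder of radius R = 24 as
    r(θ) = (24 cos θ, 24 sin θ, z(θ)).
The arc-length element is
    ds = sqrt(576 + (dz/dθ)^2) dθ,
so the Lagrangian is L = sqrt(576 + z'^2).
L depends on z' only, not on z or θ, so ∂L/∂z = 0 and
    ∂L/∂z' = z' / sqrt(576 + z'^2).
The Euler-Lagrange equation gives
    d/dθ( z' / sqrt(576 + z'^2) ) = 0,
so z' is constant. Integrating once:
    z(θ) = a θ + b,
a helix on the cylinder (a straight line when the cylinder is unrolled). The constants a, b are determined by the endpoint conditions.
With endpoint conditions z(0) = -3 and z(π/2) = 7: from z(0) = b we get b = -3, and a·π/2 + -3 = 7 gives a = 20/π, so
    z(θ) = (20/π) θ − 3.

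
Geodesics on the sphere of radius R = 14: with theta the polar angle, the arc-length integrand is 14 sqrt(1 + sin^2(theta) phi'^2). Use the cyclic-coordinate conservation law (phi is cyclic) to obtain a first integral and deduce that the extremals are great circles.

On the sphere of radius R = 14 with spherical coordinates (θ, φ), the induced metric is
    ds^2 = 196(dθ^2 + sin^2(θ) dφ^2).
Parameterise by θ; the arc-length functional is
    J[φ] = ∫ 14 sqrt(1 + sin^2(θ) (dφ/dθ)^2) dθ,
so L = 14 sqrt(1 + sin^2(θ) φ'^2). Compute
    ∂L/∂φ = 0  (L has no explicit φ dependence),
    ∂L/∂φ' = 14 sin^2(θ) φ' / sqrt(1 + sin^2(θ) φ'^2).
Since ∂L/∂φ = 0, the Euler-Lagrange equation
    d/dθ(∂L/∂φ') − ∂L/∂φ = 0
reduces to d/dθ(∂L/∂φ') = 0, i.e. the momentum conjugate to φ is conserved:
    14 sin^2(θ) φ' / sqrt(1 + sin^2(θ) φ'^2) = C.
The overall factor of 14 is constant, so dividing through gives Clairaut's relation sin^2(θ) φ' / sqrt(1 + sin^2(θ) φ'^2) = C' (with C' = C/14). Solving for φ' and integrating gives the great-circle family
    cot(θ) = A cos(φ − φ_0),
i.e. the intersection of the sphere with a plane through the origin. The two constants A and φ_0 (equivalently C and one phase) are fixed by the two endpoint conditions.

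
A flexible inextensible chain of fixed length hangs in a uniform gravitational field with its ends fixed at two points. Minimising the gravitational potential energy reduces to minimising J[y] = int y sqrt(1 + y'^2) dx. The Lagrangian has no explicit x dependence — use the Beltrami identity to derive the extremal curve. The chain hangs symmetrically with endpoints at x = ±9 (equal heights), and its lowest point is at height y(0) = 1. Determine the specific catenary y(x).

The Lagrangian L(y, y') = y sqrt(1 + y'^2) has no explicit x dependence, so the Beltrami identity applies:
    L − y' ∂L/∂y' = C.
Compute ∂L/∂y' = y · y' / sqrt(1 + y'^2). Then
    L − y' ∂L/∂y'
    = y sqrt(1 + y'^2) − y · y'^2 / sqrt(1 + y'^2)
    = y (1 + y'^2 − y'^2) / sqrt(1 + y'^2)
    = y / sqrt(1 + y'^2) = C.
Squaring gives y^2 = C^2 (1 + y'^2), i.e.
    y'^2 = y^2 / C^2 − 1.
Separating variables,
    dy / sqrt(y^2 − C^2) = dx / C,
and integrating gives arccosh(y / C) = (x − a)/C, so
    y(x) = C cosh((x − a)/C),
the catenary. The constants C and a are fixed by the two endpoint conditions (and, for the hanging-chain problem, the length constraint selects C).
Now fit the given data. The endpoints x = ±9 are symmetric at equal height, so the catenary is even about its minimum: a = 0 and y(x) = C cosh(x/C). The lowest point is y(0) = C cosh(0) = C, and we are told y(0) = 1, so C = 1. Therefore
    y(x) = cosh(x),
and at the endpoints
    y(±9) = cosh(9).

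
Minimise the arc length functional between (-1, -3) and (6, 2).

Arc-length functional: J[y] = ∫ sqrt(1 + (y')^2) dx.
Lagrangian L = sqrt(1 + (y')^2) has no explicit y dependence, so ∂L/∂y = 0 and the Euler-Lagrange equation gives
    d/dx( y' / sqrt(1 + (y')^2) ) = 0  ⇒  y' / sqrt(1 + (y')^2) = const.
Hence y' is constant, so y(x) is affine.
Fitting the endpoints (-1, -3) and (6, 2):
    slope m = (2 − (-3)) / (6 − (-1)) = 5/7,
    intercept c = (-3) − m·(-1) = -16/7.
Extremal: y(x) = (5/7) x - 16/7.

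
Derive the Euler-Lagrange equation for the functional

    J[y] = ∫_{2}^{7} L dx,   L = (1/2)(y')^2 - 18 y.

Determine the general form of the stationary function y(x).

The Lagrangian is L = (1/2)(y')^2 - 18 y.
∂L/∂y = -18.
∂L/∂y' = y'.
The Euler-Lagrange equation d/dx(∂L/∂y') − ∂L/∂y = 0 becomes:
    y'' + 18 = 0
General solution: y(x) = -9 x^2 + A x + B, where A and B are arbitrary constants fixed by the endpoint conditions.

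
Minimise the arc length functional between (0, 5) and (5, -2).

Arc-length functional: J[y] = ∫ sqrt(1 + (y')^2) dx.
Lagrangian L = sqrt(1 + (y')^2) has no explicit y dependence, so ∂L/∂y = 0 and the Euler-Lagrange equation gives
    d/dx( y' / sqrt(1 + (y')^2) ) = 0  ⇒  y' / sqrt(1 + (y')^2) = const.
Hence y' is constant, so y(x) is affine.
Fitting the endpoints (0, 5) and (5, -2):
    slope m = ((-2) − 5) / (5 − 0) = -7/5,
    intercept c = 5 − m·0 = 5.
Extremal: y(x) = (-7/5) x + 5.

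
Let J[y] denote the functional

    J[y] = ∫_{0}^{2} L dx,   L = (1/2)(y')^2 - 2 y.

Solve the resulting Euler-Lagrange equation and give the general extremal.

The Lagrangian is L = (1/2)(y')^2 - 2 y.
∂L/∂y = -2.
∂L/∂y' = y'.
The Euler-Lagrange equation d/dx(∂L/∂y') − ∂L/∂y = 0 becomes:
    y'' + 2 = 0
General solution: y(x) = -x^2 + A x + B, where A and B are arbitrary constants fixed by the endpoint conditions.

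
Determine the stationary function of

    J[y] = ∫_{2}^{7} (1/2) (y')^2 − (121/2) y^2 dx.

The Lagrangian is L = (1/2) (y')^2 − (121/2) y^2.
Compute ∂L/∂y = -121y, ∂L/∂y' = y'.
The Euler-Lagrange equation d/dx(∂L/∂y') − ∂L/∂y = 0 reduces to
    y'' + 121 y = 0.
Its general solution is
    y(x) = A sin(11x) + B cos(11x),
with A, B fixed by the endpoint conditions.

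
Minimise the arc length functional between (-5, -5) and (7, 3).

Arc-length functional: J[y] = ∫ sqrt(1 + (y')^2) dx.
Lagrangian L = sqrt(1 + (y')^2) has no explicit y dependence, so ∂L/∂y = 0 and the Euler-Lagrange equation gives
    d/dx( y' / sqrt(1 + (y')^2) ) = 0  ⇒  y' / sqrt(1 + (y')^2) = const.
Hence y' is constant, so y(x) is affine.
Fitting the endpoints (-5, -5) and (7, 3):
    slope m = (3 − (-5)) / (7 − (-5)) = 2/3,
    intercept c = (-5) − m·(-5) = -5/3.
Extremal: y(x) = (2/3) x - 5/3.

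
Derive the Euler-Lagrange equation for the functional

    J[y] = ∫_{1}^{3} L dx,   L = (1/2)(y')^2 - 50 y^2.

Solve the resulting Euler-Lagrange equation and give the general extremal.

The Lagrangian is L = (1/2)(y')^2 - 50 y^2.
∂L/∂y = -100y.
∂L/∂y' = y'.
The Euler-Lagrange equation d/dx(∂L/∂y') − ∂L/∂y = 0 becomes:
    y'' + 100 y = 0
General solution: y(x) = A sin(10x) + B cos(10x), where A and B are arbitrary constants fixed by the endpoint conditions.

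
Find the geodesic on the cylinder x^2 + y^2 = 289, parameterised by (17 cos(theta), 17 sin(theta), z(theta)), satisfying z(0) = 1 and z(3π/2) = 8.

Parameterise the cylinder of radius R = 17 as
    r(θ) = (17 cos θ, 17 sin θ, z(θ)).
The arc-length element is
    ds = sqrt(289 + (dz/dθ)^2) dθ,
so the Lagrangian is L = sqrt(289 + z'^2).
L depends on z' only, not on z or θ, so ∂L/∂z = 0 and
    ∂L/∂z' = z' / sqrt(289 + z'^2).
The Euler-Lagrange equation gives
    d/dθ( z' / sqrt(289 + z'^2) ) = 0,
so z' is constant. Integrating once:
    z(θ) = a θ + b,
a helix on the cylinder (a straight line when the cylinder is unrolled). The constants a, b are determined by the endpoint conditions.
With endpoint conditions z(0) = 1 and z(3π/2) = 8: from z(0) = b we get b = 1, and a·3π/2 + 1 = 8 gives a = 14/(3π), so
    z(θ) = (14/(3π)) θ + 1.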